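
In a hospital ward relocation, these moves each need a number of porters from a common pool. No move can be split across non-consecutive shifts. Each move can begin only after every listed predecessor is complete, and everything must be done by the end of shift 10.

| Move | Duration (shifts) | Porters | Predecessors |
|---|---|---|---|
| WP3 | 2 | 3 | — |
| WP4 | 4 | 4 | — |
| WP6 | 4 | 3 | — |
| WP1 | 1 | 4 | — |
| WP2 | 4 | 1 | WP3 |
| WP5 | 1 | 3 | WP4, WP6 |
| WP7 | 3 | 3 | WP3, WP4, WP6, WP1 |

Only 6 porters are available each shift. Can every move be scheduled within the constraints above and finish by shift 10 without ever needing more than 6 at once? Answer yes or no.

no

The minimum achievable peak is 7; 6 < 7, so no feasible schedule stays within the cap.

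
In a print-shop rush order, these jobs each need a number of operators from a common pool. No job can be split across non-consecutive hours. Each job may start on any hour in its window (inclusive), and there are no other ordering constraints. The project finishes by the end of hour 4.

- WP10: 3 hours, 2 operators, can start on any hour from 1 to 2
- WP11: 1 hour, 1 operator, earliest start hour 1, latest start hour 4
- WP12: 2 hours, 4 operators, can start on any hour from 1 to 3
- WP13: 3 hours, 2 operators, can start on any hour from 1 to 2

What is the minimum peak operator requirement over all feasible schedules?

Early-start (WP10@1, WP11@1, WP12@1, WP13@1) gives peak 9: h1:9  h2:8  h3:4  h4:0.
Shift WP13→2.
Schedule WP10@1, WP11@1, WP12@1, WP13@2: h1:7  h2:8  h3:4  h4:2 — peak 8.

8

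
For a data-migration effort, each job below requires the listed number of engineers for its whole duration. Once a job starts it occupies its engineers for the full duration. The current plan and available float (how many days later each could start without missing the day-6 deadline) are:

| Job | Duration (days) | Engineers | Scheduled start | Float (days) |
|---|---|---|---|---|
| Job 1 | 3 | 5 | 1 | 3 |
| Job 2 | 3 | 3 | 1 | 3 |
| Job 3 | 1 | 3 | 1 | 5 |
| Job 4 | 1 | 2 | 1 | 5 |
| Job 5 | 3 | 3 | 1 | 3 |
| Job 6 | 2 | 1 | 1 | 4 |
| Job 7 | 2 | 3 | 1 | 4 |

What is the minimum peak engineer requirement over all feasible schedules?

Early-start (Job 1@1, Job 2@1, Job 3@1, Job 4@1, Job 5@1, Job 6@1, Job 7@1) gives peak 20: d1:20  d2:15  d3:11  d4:0  d5:0  d6:0.
Shift Job 3→4, Job 4→4, Job 5→4, Job 6→5, Job 7→5.
Schedule Job 1@1, Job 2@1, Job 3@4, Job 4@4, Job 5@4, Job 6@5, Job 7@5: d1:8  d2:8  d3:8  d4:8  d5:7  d6:7 — peak 8.
Total engineer-days = 46 over 6 days ⇒ peak ≥ ⌈46/6⌉ = 8, so 8 is optimal.

8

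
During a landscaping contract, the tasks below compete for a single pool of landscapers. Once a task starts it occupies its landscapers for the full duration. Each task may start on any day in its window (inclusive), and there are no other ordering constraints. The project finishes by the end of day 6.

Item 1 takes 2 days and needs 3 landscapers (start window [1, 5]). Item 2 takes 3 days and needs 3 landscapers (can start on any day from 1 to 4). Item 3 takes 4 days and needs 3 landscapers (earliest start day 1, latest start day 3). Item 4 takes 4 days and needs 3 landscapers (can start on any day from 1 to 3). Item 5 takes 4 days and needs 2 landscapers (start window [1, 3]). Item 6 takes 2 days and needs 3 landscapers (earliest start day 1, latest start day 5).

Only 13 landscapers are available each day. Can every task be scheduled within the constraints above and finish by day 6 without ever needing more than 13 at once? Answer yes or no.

Schedule Item 1@1, Item 2@1, Item 3@1, Item 4@3, Item 5@1, Item 6@4: d1:11  d2:11  d3:11  d4:11  d5:6  d6:3 — peak 11 ≤ 13.

yes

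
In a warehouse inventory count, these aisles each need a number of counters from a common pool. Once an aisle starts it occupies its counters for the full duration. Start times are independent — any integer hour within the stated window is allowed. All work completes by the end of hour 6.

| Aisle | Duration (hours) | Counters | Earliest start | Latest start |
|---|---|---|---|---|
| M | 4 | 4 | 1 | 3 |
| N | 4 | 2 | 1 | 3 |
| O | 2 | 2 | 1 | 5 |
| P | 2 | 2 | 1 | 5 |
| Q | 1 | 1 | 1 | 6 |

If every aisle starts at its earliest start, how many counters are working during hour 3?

At early start, hour 3 has: M, N.
Demand: 4 + 2 = 6.

6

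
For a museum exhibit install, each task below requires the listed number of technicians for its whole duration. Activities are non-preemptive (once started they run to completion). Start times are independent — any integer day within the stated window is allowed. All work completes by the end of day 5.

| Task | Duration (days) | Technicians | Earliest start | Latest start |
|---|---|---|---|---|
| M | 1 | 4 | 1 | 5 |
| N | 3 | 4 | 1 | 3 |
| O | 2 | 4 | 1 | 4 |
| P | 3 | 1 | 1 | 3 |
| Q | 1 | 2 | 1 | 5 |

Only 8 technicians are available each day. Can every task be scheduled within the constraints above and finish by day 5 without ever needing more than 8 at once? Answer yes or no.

yes

Schedule M@1, N@1, O@4, P@2, Q@2: d1:8  d2:7  d3:5  d4:5  d5:4 — peak 8 ≤ 8.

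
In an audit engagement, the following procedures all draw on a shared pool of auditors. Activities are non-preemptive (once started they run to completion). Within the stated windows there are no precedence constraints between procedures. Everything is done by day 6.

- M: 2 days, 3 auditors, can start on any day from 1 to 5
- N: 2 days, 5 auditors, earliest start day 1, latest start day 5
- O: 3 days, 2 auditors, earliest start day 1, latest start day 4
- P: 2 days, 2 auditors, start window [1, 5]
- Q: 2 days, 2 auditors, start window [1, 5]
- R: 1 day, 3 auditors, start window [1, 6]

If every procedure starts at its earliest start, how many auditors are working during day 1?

17

At early start, day 1 has: M, N, O, P, Q, R.
Demand: 3 + 5 + 2 + 2 + 2 + 3 = 17.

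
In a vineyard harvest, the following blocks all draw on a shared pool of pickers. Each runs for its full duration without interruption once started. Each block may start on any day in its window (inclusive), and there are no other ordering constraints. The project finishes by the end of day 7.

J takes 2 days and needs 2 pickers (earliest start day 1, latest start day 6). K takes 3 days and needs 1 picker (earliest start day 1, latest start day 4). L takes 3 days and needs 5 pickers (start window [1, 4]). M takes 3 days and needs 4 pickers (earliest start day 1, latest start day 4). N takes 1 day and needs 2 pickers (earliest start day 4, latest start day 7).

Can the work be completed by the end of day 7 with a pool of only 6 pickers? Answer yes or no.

Schedule J@1, K@3, L@4, M@1, N@7: d1:6  d2:6  d3:5  d4:6  d5:6  d6:5  d7:2 — peak 6 ≤ 6.

yes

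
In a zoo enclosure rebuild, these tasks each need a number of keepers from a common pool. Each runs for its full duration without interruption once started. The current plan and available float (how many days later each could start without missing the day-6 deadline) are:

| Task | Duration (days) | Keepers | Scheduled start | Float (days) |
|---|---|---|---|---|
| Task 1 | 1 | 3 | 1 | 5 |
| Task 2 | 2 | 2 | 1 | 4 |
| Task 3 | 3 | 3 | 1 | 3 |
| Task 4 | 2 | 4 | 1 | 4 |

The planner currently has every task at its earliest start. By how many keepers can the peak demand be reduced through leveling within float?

Early-start peak: d1:12  d2:9  d3:3  d4:0  d5:0  d6:0 ⇒ 12.
Leveled (Task 1@1, Task 2@1, Task 3@2, Task 4@5): d1:5  d2:5  d3:3  d4:3  d5:4  d6:4 ⇒ 5.
Reduction 12 − 5 = 7.

7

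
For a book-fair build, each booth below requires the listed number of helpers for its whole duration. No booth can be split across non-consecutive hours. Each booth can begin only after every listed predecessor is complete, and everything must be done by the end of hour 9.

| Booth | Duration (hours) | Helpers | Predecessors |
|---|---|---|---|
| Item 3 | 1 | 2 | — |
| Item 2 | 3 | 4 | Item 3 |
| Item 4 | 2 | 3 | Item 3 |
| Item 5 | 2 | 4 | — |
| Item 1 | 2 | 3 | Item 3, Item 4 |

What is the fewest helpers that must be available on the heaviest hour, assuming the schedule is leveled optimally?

Early-start (Item 3@1, Item 2@2, Item 4@2, Item 5@1, Item 1@4) gives peak 11: h1:6  h2:11  h3:7  h4:7  h5:3  h6:0  h7:0  h8:0  h9:0.
Shift Item 2→3, Item 4→6, Item 1→8.
Schedule Item 3@1, Item 2@3, Item 4@6, Item 5@1, Item 1@8: h1:6  h2:4  h3:4  h4:4  h5:4  h6:3  h7:3  h8:3  h9:3 — peak 6.

6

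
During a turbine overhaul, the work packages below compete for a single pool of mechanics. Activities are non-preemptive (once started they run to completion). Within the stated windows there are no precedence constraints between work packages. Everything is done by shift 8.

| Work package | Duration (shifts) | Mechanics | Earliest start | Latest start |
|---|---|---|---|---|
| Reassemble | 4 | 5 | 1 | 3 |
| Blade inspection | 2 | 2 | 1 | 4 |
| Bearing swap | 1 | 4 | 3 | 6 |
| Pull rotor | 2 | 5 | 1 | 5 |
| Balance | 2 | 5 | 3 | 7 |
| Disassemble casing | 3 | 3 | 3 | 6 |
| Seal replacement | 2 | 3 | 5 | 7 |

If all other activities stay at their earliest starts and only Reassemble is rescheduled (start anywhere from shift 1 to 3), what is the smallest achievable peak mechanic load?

17

Reassemble@1: s1:12  s2:12  s3:17  s4:13  s5:6  s6:3  s7:0  s8:0 → peak 17
Reassemble@2: s1:7  s2:12  s3:17  s4:13  s5:11  s6:3  s7:0  s8:0 → peak 17
Reassemble@3: s1:7  s2:7  s3:17  s4:13  s5:11  s6:8  s7:0  s8:0 → peak 17
Best is Reassemble@1, peak 17.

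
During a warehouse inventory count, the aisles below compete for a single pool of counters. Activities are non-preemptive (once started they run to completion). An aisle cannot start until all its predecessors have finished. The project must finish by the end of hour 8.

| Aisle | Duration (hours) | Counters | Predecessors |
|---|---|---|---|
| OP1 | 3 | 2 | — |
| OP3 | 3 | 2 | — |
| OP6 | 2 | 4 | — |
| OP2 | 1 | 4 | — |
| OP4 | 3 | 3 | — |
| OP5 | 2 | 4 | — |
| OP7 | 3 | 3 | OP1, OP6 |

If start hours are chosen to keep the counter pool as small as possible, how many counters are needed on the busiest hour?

Early-start (OP1@1, OP3@1, OP6@1, OP2@1, OP4@1, OP5@1, OP7@4) gives peak 19: h1:19  h2:15  h3:7  h4:3  h5:3  h6:3  h7:0  h8:0.
Shift OP6→4, OP2→6, OP5→7, OP7→6.
Schedule OP1@1, OP3@1, OP6@4, OP2@6, OP4@1, OP5@7, OP7@6: h1:7  h2:7  h3:7  h4:4  h5:4  h6:7  h7:7  h8:7 — peak 7.
Total counter-hours = 50 over 8 hours ⇒ peak ≥ ⌈50/8⌉ = 7, so 7 is optimal.

7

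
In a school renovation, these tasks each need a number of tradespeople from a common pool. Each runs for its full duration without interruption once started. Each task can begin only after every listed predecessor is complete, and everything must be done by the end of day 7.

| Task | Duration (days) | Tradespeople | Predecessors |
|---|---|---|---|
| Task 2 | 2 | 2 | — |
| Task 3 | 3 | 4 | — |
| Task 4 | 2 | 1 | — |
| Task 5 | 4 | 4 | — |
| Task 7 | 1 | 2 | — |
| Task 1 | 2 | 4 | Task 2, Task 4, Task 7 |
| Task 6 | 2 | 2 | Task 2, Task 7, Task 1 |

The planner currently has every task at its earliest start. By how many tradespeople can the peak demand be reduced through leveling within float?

Early-start peak: d1:13  d2:11  d3:12  d4:8  d5:2  d6:2  d7:0 ⇒ 13.
Leveled (Task 2@1, Task 3@1, Task 4@1, Task 5@4, Task 7@3, Task 1@4, Task 6@6): d1:7  d2:7  d3:6  d4:8  d5:8  d6:6  d7:6 ⇒ 8.
Reduction 13 − 8 = 5.

5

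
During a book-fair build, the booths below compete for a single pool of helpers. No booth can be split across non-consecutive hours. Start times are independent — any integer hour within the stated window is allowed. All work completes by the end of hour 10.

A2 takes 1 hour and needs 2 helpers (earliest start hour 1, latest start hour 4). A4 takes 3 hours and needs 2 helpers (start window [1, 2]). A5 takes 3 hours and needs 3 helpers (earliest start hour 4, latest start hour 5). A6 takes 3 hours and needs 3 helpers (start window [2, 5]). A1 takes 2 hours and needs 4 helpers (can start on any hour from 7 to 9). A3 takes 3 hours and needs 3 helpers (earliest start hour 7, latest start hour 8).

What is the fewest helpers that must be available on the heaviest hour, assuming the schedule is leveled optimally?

Schedule A2@1, A4@1, A5@4, A6@2, A1@7, A3@7: h1:4  h2:5  h3:5  h4:6  h5:3  h6:3  h7:7  h8:7  h9:3  h10:0 — peak 7.

7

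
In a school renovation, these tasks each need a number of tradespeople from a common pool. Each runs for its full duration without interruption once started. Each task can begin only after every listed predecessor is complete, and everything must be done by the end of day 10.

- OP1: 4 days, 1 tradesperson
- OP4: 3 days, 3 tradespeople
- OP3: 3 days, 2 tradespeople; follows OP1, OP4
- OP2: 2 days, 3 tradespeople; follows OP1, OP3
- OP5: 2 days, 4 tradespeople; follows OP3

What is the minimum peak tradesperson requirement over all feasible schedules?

7

Schedule OP1@1, OP4@1, OP3@5, OP2@8, OP5@8: d1:4  d2:4  d3:4  d4:1  d5:2  d6:2  d7:2  d8:7  d9:7  d10:0 — peak 7.
No arrangement of the 14 feasible schedules does better.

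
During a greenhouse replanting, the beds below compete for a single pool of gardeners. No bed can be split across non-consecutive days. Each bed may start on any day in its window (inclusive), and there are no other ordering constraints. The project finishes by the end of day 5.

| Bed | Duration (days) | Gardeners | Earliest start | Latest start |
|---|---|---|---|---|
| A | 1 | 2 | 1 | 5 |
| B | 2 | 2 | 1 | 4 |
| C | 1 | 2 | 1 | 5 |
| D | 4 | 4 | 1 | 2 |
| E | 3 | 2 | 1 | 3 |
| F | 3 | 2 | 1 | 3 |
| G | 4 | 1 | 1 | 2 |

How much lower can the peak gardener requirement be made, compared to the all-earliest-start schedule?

Early-start peak: d1:15  d2:11  d3:9  d4:5  d5:0 ⇒ 15.
Leveled (A@1, B@1, C@1, D@2, E@1, F@3, G@1): d1:9  d2:9  d3:9  d4:7  d5:6 ⇒ 9.
Reduction 15 − 9 = 6.

6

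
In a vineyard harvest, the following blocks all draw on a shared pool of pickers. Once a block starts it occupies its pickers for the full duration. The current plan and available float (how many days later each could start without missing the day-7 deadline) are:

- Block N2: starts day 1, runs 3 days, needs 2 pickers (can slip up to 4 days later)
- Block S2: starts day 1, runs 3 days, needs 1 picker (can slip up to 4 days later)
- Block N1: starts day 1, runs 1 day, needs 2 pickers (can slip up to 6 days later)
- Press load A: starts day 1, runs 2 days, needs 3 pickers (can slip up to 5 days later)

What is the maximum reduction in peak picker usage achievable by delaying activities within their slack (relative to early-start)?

Early-start peak: d1:8  d2:6  d3:3  d4:0  d5:0  d6:0  d7:0 ⇒ 8.
Leveled (Block N2@1, Block S2@1, Block N1@4, Press load A@5): d1:3  d2:3  d3:3  d4:2  d5:3  d6:3  d7:0 ⇒ 3.
Reduction 8 − 3 = 5.

5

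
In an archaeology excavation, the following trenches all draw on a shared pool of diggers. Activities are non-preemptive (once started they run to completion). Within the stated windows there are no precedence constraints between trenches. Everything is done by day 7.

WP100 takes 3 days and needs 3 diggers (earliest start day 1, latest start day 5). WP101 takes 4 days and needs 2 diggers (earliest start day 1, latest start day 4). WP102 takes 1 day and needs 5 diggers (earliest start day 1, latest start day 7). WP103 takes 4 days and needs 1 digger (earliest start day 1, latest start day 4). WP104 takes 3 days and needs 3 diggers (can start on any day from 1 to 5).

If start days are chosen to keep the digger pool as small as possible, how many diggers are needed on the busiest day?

6

Early-start (WP100@1, WP101@1, WP102@1, WP103@1, WP104@1) gives peak 14: d1:14  d2:9  d3:9  d4:3  d5:0  d6:0  d7:0.
Shift WP102→7, WP104→4.
Schedule WP100@1, WP101@1, WP102@7, WP103@1, WP104@4: d1:6  d2:6  d3:6  d4:6  d5:3  d6:3  d7:5 — peak 6.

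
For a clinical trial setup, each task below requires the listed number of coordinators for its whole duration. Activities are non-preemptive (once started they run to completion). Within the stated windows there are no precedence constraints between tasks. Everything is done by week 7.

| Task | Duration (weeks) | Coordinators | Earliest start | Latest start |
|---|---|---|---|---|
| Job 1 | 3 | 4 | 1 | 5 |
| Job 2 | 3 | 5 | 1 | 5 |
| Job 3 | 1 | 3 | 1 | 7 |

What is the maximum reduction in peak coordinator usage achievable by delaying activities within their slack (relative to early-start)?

7

Early-start peak: w1:12  w2:9  w3:9  w4:0  w5:0  w6:0  w7:0 ⇒ 12.
Leveled (Job 1@1, Job 2@4, Job 3@7): w1:4  w2:4  w3:4  w4:5  w5:5  w6:5  w7:3 ⇒ 5.
Reduction 12 − 5 = 7.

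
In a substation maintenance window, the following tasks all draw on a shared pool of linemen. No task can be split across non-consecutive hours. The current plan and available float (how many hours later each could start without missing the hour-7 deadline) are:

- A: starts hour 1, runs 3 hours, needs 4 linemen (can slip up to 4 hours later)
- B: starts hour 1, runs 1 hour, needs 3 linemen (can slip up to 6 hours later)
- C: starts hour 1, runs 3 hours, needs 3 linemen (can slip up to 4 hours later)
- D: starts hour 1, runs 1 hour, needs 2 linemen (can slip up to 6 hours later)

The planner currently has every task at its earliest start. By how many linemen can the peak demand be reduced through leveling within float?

7

Early-start peak: h1:12  h2:7  h3:7  h4:0  h5:0  h6:0  h7:0 ⇒ 12.
Leveled (A@1, B@4, C@5, D@4): h1:4  h2:4  h3:4  h4:5  h5:3  h6:3  h7:3 ⇒ 5.
Reduction 12 − 5 = 7.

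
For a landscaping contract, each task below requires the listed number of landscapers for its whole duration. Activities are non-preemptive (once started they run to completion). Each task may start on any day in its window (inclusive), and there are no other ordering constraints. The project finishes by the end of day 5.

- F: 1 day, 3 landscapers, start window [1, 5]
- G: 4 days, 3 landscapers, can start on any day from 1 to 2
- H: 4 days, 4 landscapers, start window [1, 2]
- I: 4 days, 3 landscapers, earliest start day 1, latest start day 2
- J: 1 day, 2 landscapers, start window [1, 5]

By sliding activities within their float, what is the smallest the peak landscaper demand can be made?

10

Early-start (F@1, G@1, H@1, I@1, J@1) gives peak 15: d1:15  d2:10  d3:10  d4:10  d5:0.
Shift I→2, J→5.
Schedule F@1, G@1, H@1, I@2, J@5: d1:10  d2:10  d3:10  d4:10  d5:5 — peak 10.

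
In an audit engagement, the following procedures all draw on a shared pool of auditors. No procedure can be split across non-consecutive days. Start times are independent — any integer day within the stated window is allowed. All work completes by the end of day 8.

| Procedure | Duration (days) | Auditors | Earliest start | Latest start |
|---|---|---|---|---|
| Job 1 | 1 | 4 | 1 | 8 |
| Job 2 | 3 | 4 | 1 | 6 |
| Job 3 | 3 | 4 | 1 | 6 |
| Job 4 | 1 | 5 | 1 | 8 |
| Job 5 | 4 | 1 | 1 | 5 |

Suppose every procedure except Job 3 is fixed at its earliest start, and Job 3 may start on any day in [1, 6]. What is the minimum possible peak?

14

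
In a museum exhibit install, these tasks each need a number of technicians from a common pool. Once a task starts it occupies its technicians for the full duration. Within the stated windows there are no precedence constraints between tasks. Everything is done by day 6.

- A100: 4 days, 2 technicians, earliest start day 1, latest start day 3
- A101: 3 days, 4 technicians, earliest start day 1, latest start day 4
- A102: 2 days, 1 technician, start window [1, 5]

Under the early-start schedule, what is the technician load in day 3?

At early start, day 3 has: A100, A101.
Demand: 2 + 4 = 6.

6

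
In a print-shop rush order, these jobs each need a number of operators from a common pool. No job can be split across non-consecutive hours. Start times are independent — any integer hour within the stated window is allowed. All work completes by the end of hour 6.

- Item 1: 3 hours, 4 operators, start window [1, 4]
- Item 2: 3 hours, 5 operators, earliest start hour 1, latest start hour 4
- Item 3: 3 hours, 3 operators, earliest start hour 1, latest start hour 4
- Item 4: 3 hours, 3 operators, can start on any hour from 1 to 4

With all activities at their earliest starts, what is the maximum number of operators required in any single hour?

15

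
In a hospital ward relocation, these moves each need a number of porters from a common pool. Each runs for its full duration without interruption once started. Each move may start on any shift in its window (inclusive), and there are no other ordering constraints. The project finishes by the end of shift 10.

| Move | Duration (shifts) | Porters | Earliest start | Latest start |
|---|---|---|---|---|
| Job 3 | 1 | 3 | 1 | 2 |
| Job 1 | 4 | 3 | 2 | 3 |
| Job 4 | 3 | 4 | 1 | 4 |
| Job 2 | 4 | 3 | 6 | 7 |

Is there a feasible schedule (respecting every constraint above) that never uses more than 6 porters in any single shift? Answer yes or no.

The minimum achievable peak is 7; 6 < 7, so no feasible schedule stays within the cap.

no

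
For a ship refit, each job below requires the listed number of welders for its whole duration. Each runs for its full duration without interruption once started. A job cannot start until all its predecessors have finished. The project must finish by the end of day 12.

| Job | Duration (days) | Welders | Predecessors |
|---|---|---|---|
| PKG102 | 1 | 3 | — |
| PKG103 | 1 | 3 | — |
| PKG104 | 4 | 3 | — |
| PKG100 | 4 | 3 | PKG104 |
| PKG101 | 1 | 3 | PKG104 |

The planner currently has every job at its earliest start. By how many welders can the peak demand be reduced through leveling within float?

6

Early-start peak: d1:9  d2:3  d3:3  d4:3  d5:6  d6:3  d7:3  d8:3  d9:0  d10:0  d11:0  d12:0 ⇒ 9.
Leveled (PKG102@1, PKG103@2, PKG104@3, PKG100@7, PKG101@11): d1:3  d2:3  d3:3  d4:3  d5:3  d6:3  d7:3  d8:3  d9:3  d10:3  d11:3  d12:0 ⇒ 3.
Reduction 9 − 3 = 6.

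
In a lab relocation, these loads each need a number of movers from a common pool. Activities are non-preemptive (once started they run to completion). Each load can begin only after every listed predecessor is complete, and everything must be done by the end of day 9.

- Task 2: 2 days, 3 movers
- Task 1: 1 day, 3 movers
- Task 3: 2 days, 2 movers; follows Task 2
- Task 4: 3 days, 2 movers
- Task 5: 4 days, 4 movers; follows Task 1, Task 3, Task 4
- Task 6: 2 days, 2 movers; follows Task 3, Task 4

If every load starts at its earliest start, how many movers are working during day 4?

2

At early start, day 4 has: Task 3.
Demand: 2 = 2.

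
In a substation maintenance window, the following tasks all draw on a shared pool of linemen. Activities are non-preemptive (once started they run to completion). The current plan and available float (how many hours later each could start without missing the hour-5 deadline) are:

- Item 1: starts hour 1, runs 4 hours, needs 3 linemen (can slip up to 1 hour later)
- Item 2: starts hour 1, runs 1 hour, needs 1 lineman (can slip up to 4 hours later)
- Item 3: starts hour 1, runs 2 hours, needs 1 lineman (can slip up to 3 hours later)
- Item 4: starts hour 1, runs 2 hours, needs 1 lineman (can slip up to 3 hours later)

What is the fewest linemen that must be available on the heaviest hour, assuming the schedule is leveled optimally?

Early-start (Item 1@1, Item 2@1, Item 3@1, Item 4@1) gives peak 6: h1:6  h2:5  h3:3  h4:3  h5:0.
Shift Item 3→2, Item 4→4.
Schedule Item 1@1, Item 2@1, Item 3@2, Item 4@4: h1:4  h2:4  h3:4  h4:4  h5:1 — peak 4.
Total lineman-hours = 17 over 5 hours ⇒ peak ≥ ⌈17/5⌉ = 4, so 4 is optimal.

4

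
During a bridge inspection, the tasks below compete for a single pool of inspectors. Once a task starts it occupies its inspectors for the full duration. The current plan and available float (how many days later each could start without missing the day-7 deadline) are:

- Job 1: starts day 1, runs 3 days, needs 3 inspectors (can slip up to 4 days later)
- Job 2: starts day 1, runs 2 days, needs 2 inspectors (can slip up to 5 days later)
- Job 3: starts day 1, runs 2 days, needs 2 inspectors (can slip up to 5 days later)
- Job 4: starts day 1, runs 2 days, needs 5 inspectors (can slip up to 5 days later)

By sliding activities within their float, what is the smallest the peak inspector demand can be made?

5

Early-start (Job 1@1, Job 2@1, Job 3@1, Job 4@1) gives peak 12: d1:12  d2:12  d3:3  d4:0  d5:0  d6:0  d7:0.
Shift Job 3→3, Job 4→5.
Schedule Job 1@1, Job 2@1, Job 3@3, Job 4@5: d1:5  d2:5  d3:5  d4:2  d5:5  d6:5  d7:0 — peak 5.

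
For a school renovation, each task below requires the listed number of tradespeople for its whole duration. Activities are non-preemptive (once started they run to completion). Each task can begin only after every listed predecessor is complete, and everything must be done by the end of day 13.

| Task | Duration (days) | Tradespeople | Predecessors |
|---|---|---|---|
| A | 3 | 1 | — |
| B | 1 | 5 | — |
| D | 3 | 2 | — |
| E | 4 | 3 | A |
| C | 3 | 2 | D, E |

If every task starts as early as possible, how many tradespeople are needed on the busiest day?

8

Early-start schedule: A@1, B@1, D@1, E@4, C@8.
Load per day: day 1: 8, day 2: 3, day 3: 3, day 4: 3, day 5: 3, day 6: 3, day 7: 3, day 8: 2, day 9: 2, day 10: 2, day 11: 0, day 12: 0, day 13: 0.
Peak is 8.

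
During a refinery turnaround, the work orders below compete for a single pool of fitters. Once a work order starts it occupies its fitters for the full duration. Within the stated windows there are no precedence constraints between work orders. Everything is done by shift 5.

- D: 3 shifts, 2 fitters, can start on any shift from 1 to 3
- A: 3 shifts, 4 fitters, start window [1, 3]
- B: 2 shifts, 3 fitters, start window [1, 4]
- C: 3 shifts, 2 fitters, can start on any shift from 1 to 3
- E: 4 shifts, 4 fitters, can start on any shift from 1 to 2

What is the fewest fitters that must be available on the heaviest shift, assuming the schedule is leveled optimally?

12

Early-start (D@1, A@1, B@1, C@1, E@1) gives peak 15: s1:15  s2:15  s3:12  s4:4  s5:0.
Shift B→4.
Schedule D@1, A@1, B@4, C@1, E@1: s1:12  s2:12  s3:12  s4:7  s5:3 — peak 12.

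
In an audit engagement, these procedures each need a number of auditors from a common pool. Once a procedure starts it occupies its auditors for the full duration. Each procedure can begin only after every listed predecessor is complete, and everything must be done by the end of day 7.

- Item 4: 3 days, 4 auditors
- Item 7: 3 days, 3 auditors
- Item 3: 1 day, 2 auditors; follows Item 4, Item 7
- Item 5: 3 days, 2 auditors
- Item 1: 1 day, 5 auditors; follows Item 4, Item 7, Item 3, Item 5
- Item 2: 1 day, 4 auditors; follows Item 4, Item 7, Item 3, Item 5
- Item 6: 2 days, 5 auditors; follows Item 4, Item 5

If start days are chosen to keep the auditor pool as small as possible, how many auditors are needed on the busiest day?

Early-start (Item 4@1, Item 7@1, Item 3@4, Item 5@1, Item 1@5, Item 2@5, Item 6@4) gives peak 14: d1:9  d2:9  d3:9  d4:7  d5:14  d6:0  d7:0.
Shift Item 6→6.
Schedule Item 4@1, Item 7@1, Item 3@4, Item 5@1, Item 1@5, Item 2@5, Item 6@6: d1:9  d2:9  d3:9  d4:2  d5:9  d6:5  d7:5 — peak 9.

9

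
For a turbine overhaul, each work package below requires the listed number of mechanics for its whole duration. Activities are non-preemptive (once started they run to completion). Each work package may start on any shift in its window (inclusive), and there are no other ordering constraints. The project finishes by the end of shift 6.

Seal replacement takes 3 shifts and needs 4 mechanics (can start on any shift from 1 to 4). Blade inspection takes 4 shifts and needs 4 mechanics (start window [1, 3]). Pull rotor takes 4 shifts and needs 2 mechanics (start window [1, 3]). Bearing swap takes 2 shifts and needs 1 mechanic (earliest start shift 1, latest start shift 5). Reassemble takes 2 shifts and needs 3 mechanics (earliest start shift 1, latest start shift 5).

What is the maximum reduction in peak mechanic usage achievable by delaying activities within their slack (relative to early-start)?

4

Early-start peak: s1:14  s2:14  s3:10  s4:6  s5:0  s6:0 ⇒ 14.
Leveled (Seal replacement@1, Blade inspection@1, Pull rotor@1, Bearing swap@4, Reassemble@4): s1:10  s2:10  s3:10  s4:10  s5:4  s6:0 ⇒ 10.
Reduction 14 − 10 = 4.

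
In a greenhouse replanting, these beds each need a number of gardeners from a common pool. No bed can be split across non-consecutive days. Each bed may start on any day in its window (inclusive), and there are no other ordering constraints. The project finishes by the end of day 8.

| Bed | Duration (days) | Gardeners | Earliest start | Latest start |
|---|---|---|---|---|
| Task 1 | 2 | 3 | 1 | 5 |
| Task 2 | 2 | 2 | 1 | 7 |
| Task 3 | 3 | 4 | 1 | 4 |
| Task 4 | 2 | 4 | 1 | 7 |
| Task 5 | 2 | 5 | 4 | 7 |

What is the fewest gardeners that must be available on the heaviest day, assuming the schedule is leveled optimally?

7

Early-start (Task 1@1, Task 2@1, Task 3@1, Task 4@1, Task 5@4) gives peak 13: d1:13  d2:13  d3:4  d4:5  d5:5  d6:0  d7:0  d8:0.
Shift Task 2→3, Task 4→4, Task 5→6.
Schedule Task 1@1, Task 2@3, Task 3@1, Task 4@4, Task 5@6: d1:7  d2:7  d3:6  d4:6  d5:4  d6:5  d7:5  d8:0 — peak 7.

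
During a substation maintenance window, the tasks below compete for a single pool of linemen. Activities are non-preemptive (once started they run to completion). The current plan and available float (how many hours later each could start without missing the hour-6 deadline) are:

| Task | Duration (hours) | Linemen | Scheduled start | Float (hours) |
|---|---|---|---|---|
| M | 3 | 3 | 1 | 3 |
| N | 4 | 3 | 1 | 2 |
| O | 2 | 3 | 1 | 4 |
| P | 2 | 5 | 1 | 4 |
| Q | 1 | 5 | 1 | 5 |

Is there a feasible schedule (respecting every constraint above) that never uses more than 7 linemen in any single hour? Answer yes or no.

The minimum achievable peak is 8; 7 < 8, so no feasible schedule stays within the cap.

no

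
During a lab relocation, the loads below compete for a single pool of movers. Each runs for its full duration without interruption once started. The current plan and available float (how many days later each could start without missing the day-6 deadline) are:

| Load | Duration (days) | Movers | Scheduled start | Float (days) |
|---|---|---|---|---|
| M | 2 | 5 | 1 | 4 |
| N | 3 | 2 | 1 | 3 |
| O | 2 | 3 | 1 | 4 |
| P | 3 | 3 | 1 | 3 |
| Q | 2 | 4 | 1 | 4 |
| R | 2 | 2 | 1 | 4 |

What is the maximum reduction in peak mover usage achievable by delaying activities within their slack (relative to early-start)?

Early-start peak: d1:19  d2:19  d3:5  d4:0  d5:0  d6:0 ⇒ 19.
Leveled (M@1, N@1, O@3, P@4, Q@5, R@3): d1:7  d2:7  d3:7  d4:8  d5:7  d6:7 ⇒ 8.
Reduction 19 − 8 = 11.

11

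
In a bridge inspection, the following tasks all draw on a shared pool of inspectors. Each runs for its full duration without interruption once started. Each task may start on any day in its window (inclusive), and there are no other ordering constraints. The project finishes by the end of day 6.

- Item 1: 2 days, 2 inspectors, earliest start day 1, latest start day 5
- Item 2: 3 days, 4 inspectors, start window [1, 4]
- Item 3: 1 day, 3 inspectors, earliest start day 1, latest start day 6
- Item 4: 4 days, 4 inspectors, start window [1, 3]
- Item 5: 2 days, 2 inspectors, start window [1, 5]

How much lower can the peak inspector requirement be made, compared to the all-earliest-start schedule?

7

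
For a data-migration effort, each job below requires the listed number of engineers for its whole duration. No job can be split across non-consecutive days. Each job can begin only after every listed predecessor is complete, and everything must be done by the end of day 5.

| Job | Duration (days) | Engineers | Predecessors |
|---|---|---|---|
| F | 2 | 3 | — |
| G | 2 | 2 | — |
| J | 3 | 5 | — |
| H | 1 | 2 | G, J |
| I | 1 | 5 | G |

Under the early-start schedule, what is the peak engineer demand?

Early-start schedule: F@1, G@1, J@1, H@4, I@3.
Load per day: day 1: 10, day 2: 10, day 3: 10, day 4: 2, day 5: 0.
Peak is 10.

10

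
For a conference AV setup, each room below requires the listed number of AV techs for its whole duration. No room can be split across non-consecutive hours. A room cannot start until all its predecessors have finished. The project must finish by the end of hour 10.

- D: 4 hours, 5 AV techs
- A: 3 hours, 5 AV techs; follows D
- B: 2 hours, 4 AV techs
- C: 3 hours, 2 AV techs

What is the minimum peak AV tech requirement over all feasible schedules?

Early-start (D@1, A@5, B@1, C@1) gives peak 11: h1:11  h2:11  h3:7  h4:5  h5:5  h6:5  h7:5  h8:0  h9:0  h10:0.
Shift B→8, C→8.
Schedule D@1, A@5, B@8, C@8: h1:5  h2:5  h3:5  h4:5  h5:5  h6:5  h7:5  h8:6  h9:6  h10:2 — peak 6.

6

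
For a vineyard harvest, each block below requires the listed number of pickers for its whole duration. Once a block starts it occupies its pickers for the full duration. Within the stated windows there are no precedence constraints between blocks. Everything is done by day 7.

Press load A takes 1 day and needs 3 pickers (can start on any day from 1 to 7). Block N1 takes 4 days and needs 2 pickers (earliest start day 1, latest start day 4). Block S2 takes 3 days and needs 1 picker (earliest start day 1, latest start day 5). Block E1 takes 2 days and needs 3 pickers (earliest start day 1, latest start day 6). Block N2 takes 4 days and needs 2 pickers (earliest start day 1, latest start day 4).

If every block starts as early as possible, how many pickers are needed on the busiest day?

11

Early-start schedule: Press load A@1, Block N1@1, Block S2@1, Block E1@1, Block N2@1.
Load per day: day 1: 11, day 2: 8, day 3: 5, day 4: 4, day 5: 0, day 6: 0, day 7: 0.
Peak is 11.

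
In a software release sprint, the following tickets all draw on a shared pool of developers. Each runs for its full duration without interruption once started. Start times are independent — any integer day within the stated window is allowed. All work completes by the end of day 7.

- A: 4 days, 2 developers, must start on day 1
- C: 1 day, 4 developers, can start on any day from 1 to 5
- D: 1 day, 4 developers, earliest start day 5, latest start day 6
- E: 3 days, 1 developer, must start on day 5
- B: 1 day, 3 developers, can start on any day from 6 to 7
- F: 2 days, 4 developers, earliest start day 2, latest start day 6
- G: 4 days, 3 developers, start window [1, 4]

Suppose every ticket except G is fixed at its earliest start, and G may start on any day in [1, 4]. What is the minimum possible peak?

G@1: d1:9  d2:9  d3:9  d4:5  d5:5  d6:4  d7:1 → peak 9
G@2: d1:6  d2:9  d3:9  d4:5  d5:8  d6:4  d7:1 → peak 9
G@3: d1:6  d2:6  d3:9  d4:5  d5:8  d6:7  d7:1 → peak 9
G@4: d1:6  d2:6  d3:6  d4:5  d5:8  d6:7  d7:4 → peak 8
Best is G@4, peak 8.

8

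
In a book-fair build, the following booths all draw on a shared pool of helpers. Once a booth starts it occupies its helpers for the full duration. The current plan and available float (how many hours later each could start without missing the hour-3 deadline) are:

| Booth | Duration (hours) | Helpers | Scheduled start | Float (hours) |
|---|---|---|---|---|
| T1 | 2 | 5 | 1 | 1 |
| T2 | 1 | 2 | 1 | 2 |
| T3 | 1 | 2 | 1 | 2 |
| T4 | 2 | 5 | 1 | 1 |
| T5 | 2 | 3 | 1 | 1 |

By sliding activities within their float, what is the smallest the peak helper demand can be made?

Early-start (T1@1, T2@1, T3@1, T4@1, T5@1) gives peak 17: h1:17  h2:13  h3:0.
Shift T4→2.
Schedule T1@1, T2@1, T3@1, T4@2, T5@1: h1:12  h2:13  h3:5 — peak 13.

13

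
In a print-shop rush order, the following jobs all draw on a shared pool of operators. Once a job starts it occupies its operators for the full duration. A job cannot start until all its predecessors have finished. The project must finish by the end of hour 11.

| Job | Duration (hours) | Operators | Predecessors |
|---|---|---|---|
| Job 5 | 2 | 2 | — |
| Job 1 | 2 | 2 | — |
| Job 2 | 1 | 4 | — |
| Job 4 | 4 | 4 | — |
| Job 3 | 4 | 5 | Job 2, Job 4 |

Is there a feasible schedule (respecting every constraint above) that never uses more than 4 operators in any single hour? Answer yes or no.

no

Total operator-hours = 48; over 11 hours the average is 48/11 > 4, so some hour must exceed 4.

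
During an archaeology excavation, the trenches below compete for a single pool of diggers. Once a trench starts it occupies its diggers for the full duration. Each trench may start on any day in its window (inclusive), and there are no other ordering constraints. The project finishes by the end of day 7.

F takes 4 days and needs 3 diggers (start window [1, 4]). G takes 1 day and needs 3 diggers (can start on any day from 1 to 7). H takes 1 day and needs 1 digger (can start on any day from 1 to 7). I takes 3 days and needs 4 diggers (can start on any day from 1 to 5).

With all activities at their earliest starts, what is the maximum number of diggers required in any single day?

11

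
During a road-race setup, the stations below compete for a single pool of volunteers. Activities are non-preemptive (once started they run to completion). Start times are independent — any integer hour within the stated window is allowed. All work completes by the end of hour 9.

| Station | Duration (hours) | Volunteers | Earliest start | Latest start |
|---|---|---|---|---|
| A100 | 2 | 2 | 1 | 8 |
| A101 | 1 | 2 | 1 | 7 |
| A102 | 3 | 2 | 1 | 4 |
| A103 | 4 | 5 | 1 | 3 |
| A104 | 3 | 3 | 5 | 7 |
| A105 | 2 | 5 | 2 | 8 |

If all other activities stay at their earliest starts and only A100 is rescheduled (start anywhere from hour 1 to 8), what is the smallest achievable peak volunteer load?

12

A100@1: h1:11  h2:14  h3:12  h4:5  h5:3  h6:3  h7:3  h8:0  h9:0 → peak 14
A100@2: h1:9  h2:14  h3:14  h4:5  h5:3  h6:3  h7:3  h8:0  h9:0 → peak 14
A100@3: h1:9  h2:12  h3:14  h4:7  h5:3  h6:3  h7:3  h8:0  h9:0 → peak 14
A100@4: h1:9  h2:12  h3:12  h4:7  h5:5  h6:3  h7:3  h8:0  h9:0 → peak 12
A100@5: h1:9  h2:12  h3:12  h4:5  h5:5  h6:5  h7:3  h8:0  h9:0 → peak 12
A100@6: h1:9  h2:12  h3:12  h4:5  h5:3  h6:5  h7:5  h8:0  h9:0 → peak 12
A100@7: h1:9  h2:12  h3:12  h4:5  h5:3  h6:3  h7:5  h8:2  h9:0 → peak 12
A100@8: h1:9  h2:12  h3:12  h4:5  h5:3  h6:3  h7:3  h8:2  h9:2 → peak 12
Best is A100@4, peak 12.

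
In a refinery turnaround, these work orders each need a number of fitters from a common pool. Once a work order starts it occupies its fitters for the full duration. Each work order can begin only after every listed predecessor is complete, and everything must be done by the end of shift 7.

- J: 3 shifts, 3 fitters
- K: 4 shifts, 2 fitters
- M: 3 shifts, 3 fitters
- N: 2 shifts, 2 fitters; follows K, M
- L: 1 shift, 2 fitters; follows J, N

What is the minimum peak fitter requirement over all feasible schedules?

Early-start (J@1, K@1, M@1, N@5, L@7) gives peak 8: s1:8  s2:8  s3:8  s4:2  s5:2  s6:2  s7:2.
Shift J→4.
Schedule J@4, K@1, M@1, N@5, L@7: s1:5  s2:5  s3:5  s4:5  s5:5  s6:5  s7:2 — peak 5.
Total fitter-shifts = 32 over 7 shifts ⇒ peak ≥ ⌈32/7⌉ = 5, so 5 is optimal.

5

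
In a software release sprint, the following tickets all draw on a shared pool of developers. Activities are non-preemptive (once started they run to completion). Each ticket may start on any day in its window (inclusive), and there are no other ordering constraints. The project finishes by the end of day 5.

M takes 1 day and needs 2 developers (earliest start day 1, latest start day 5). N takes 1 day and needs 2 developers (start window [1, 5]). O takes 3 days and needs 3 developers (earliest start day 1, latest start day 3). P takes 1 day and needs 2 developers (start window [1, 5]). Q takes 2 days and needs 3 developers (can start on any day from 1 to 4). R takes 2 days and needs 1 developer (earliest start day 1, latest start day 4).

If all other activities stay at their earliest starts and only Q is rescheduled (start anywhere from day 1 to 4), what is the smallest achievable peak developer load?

Q@1: d1:13  d2:7  d3:3  d4:0  d5:0 → peak 13
Q@2: d1:10  d2:7  d3:6  d4:0  d5:0 → peak 10
Q@3: d1:10  d2:4  d3:6  d4:3  d5:0 → peak 10
Q@4: d1:10  d2:4  d3:3  d4:3  d5:3 → peak 10
Best is Q@2, peak 10.

10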